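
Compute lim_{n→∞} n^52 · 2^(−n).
lim = 0

Exponentials with base > 1 dominate every fixed polynomial: for any fixed c, n^c / 2^n → 0 as n → ∞ (e.g. by the ratio test, or by writing 2^n = e^(n ln 2) and noting e^(n ln 2) / n^c → ∞). Hence n^52 · 2^(−n) = n^52 / 2^n → 0.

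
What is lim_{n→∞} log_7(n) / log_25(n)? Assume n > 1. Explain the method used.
lim = ln(25) / ln(7) = log_7(25)

Change of base: log_7(n) = ln n / ln 7 and log_25(n) = ln n / ln 25. The ratio is (ln n / ln 7) · (ln 25 / ln n) = ln 25 / ln 7, a constant independent of n. So the limit is ln 25 / ln 7 = log_7(25).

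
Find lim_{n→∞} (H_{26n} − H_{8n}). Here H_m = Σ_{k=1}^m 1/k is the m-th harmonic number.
lim = ln(26/8) = ln(13/4)

Euler-Maclaurin gives H_m = ln m + γ + 1/(2m) + O(1/m^2). The γ and O(1/m) terms cancel in the difference:
  H_{26n} − H_{8n} = ln(26n) − ln(8n) + O(1/n) = ln(26/8) + O(1/n).
Hence the limit is ln(26/8) = ln(13/4).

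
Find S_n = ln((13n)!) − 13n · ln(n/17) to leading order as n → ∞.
S_n ~ 13n · (ln 221 − 1) + O(ln n)

Stirling: ln((13n)!) = 13n ln(13n) − 13n + O(ln n).
  S_n = 13n ln(13n) − 13n − 13n ln(n/17) + O(ln n)
      = 13n ln(13n) − 13n ln n + 13n ln 17 − 13n + O(ln n)
      = 13n ln 13 + 13n ln 17 − 13n + O(ln n)
      = 13n (ln 221 − 1) + O(ln n).
Numerically ln(221) − 1 ≈ 4.3982.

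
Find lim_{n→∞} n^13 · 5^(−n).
lim = 0

Exponentials with base > 1 dominate every fixed polynomial: for any fixed c, n^c / 5^n → 0 as n → ∞ (e.g. by the ratio test, or by writing 5^n = e^(n ln 5) and noting e^(n ln 5) / n^c → ∞). Hence n^13 · 5^(−n) = n^13 / 5^n → 0.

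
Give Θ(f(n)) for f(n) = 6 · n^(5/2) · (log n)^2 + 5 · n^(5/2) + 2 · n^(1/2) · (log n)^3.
f(n) ∈ Θ(n^(5/2) · (log n)^2)

Compare the terms by growth order. For large n, n^a · (log n)^b dominates n^a' · (log n)^b' iff a > a', or (a = a' and b > b'). Ranking the 3 terms shows the dominant one is 6 · n^(5/2) · (log n)^2. Hence f(n) ∈ Θ(n^(5/2) · (log n)^2).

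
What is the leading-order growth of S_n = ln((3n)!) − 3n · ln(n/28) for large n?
S_n ~ 3n · (ln 84 − 1) + O(ln n)

Stirling: ln((3n)!) = 3n ln(3n) − 3n + O(ln n).
  S_n = 3n ln(3n) − 3n − 3n ln(n/28) + O(ln n)
      = 3n ln(3n) − 3n ln n + 3n ln 28 − 3n + O(ln n)
      = 3n ln 3 + 3n ln 28 − 3n + O(ln n)
      = 3n (ln 84 − 1) + O(ln n).
Numerically ln(84) − 1 ≈ 3.4308.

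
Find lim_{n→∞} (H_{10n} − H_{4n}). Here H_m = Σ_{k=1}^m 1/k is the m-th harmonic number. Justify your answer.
lim = ln(10/4) = ln(5/2)

Euler-Maclaurin gives H_m = ln m + γ + 1/(2m) + O(1/m^2). The γ and O(1/m) terms cancel in the difference:
  H_{10n} − H_{4n} = ln(10n) − ln(4n) + O(1/n) = ln(10/4) + O(1/n).
Hence the limit is ln(10/4) = ln(5/2).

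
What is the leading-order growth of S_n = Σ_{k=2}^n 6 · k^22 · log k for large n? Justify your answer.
S_n ~ 6 · n^23 log n / 23 − 6 · n^23 / 529

By integral comparison, S_n = ∫_1^n 6 · x^22 · log x dx + O(n^22 · log n). For the integral, ∫ x^22 log x dx = n^23 log n / 23 − n^23/529 (integration by parts). Hence S_n ~ 6 · n^23 log n / 23 − 6 · n^23 / 529.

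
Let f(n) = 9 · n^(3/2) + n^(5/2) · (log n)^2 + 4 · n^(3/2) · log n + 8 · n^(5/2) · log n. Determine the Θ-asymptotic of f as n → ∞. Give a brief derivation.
f(n) ∈ Θ(n^(5/2) · (log n)^2)

Compare the terms by growth order. For large n, n^a · (log n)^b dominates n^a' · (log n)^b' iff a > a', or (a = a' and b > b'). Ranking the 4 terms shows the dominant one is n^(5/2) · (log n)^2. Hence f(n) ∈ Θ(n^(5/2) · (log n)^2).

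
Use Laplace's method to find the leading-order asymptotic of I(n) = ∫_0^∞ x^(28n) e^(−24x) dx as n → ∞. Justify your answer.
I(n) ~ (sqrt(2π·28n) / 24) · (28n/(24e))^(28n)

Write the integrand as exp(28n ln x − 24x) and set f(x) = 28n ln x − 24x. Then f'(x) = 28n/x − 24 = 0 at x* = 28n/24, and f''(x*) = −28n/x*^2 = −24^2/(28n). Laplace's method (interior maximum) gives
  I(n) ~ e^(f(x*)) · sqrt(2π / |f''(x*)|)
        = exp(28n ln(28n/24) − 28n) · sqrt(2π · 28n / 24^2)
        = (28n/24)^(28n) e^(−28n) · sqrt(2π·28n) / 24
        = (sqrt(2π·28n) / 24) · (28n/(24e))^(28n).
This matches Γ(28n+1)/24^(28n+1) with Stirling applied to Γ.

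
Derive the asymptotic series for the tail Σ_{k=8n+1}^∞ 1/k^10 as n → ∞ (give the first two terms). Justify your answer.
Σ_{k>8n} 1/k^10 = 1/(9 · (8n)^9) − 1/(2 · (8n)^10) + O(1/(8n)^11)

Compare to the integral: ∫_{8n}^∞ x^(−10) dx = [−x^(−9)/9]_{8n}^∞ = 1/((10−1)·(8n)^9). The Euler-Maclaurin correction adds −f(8n)/2 = −1/(2·(8n)^10). Euler-Maclaurin then gives
  Σ_{k>8n} 1/k^10 = ∫_{8n}^∞ dx/x^10 − 1/(2·(8n)^10) + O(1/(8n)^11).
(Equivalently this is ζ(10) − Σ_{k≤8n} 1/k^10.)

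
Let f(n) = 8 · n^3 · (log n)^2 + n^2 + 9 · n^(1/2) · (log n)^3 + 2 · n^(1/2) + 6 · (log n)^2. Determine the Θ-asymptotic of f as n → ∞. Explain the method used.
f(n) ∈ Θ(n^3 · (log n)^2)

Compare the terms by growth order. For large n, n^a · (log n)^b dominates n^a' · (log n)^b' iff a > a', or (a = a' and b > b'). Ranking the 5 terms shows the dominant one is 8 · n^3 · (log n)^2. Hence f(n) ∈ Θ(n^3 · (log n)^2).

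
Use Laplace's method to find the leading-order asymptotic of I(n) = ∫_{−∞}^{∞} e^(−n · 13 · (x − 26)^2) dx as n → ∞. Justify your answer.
I(n) = sqrt(π/(13n))

Here φ(x) = 13 · (x − 26)^2 has its unique minimum at x* = 26 with φ(x*) = 0 and φ''(x*) = 26. Laplace's method gives
  I(n) ~ e^(−n φ(x*)) · sqrt(2π / (n · φ''(x*))) = sqrt(2π / (26n)) = sqrt(π/(13n)).
This is exact: substituting u = (x − 26)·sqrt(13n) gives I(n) = (1/sqrt(13n)) ∫_{−∞}^{∞} e^(−u^2) du = sqrt(π/(13n)).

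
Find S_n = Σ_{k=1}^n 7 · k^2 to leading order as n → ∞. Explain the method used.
S_n ~ 7 · n^3 / 3

By integral comparison (Euler-Maclaurin), Σ_{k=1}^n 7 · k^2 = 7 · ∫_0^n x^2 dx + O(n^2) = 7 · n^3/3 + O(n^2). (Equivalently, Faulhaber's formula gives the same leading term.)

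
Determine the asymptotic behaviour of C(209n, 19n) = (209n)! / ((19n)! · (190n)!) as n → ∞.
C(209n, 19n) ~ (285311670611/10000000000)^(19n) · sqrt(11/(20π·19n))

Write N = 19n. Apply Stirling to each factorial:
  (11N)! ~ sqrt(2π·11N) · (11N/e)^(11N),
  N! ~ sqrt(2π N) · (N/e)^N,
  (10N)! ~ sqrt(2π·10N) · (10N/e)^(10N).
The exponential factors combine to (11N)^(11N) / (N^N · (10N)^(10N)) = 11^(11N)/10^(10N) = (11^11/10^10)^N = (285311670611/10000000000)^N.
The square-root prefactors combine to sqrt(2π·11N) / (sqrt(2π N)·sqrt(2π·10N)) = sqrt(11 / (2π·10·N)) = sqrt(11/(20π·19n)).
Substituting N = 19n: C(209n, 19n) ~ (285311670611/10000000000)^(19n) · sqrt(11/(20π·19n)).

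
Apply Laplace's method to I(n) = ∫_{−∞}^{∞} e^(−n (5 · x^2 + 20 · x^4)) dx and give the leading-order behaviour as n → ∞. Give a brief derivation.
I(n) ~ sqrt(π/(5n))

φ(x) = 5 · x^2 + 20 · x^4 has its unique global minimum at x* = 0 (since φ'(x) = 10x + 80x^3 = 0 only at x = 0 for real x with both coefficients positive, and φ → ∞ as |x| → ∞). At x* = 0, φ(0) = 0 and φ''(0) = 10. Laplace's method then gives
  I(n) ~ sqrt(2π / (n · φ''(0))) · e^(−n φ(0)) = sqrt(2π / (10n)) = sqrt(π/(5n)).
The 20 · x^4 term contributes only at subleading order (an O(1/n) relative correction).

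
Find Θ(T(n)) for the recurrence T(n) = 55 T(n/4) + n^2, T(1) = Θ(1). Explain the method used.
T(n) = Θ(n^(log_4 55))

Master theorem: compare f(n) = n^2 to n^(log_4 55) where log_4 55 ≈ 2.891. Since 2 < log_4 55, we have f(n) = O(n^(log_4 55 − ε)) for some ε > 0 — Case 1. Hence T(n) = Θ(n^(log_4 55)).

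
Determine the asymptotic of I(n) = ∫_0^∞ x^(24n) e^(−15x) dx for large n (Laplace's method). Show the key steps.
I(n) ~ (sqrt(2π·24n) / 15) · (24n/(15e))^(24n)

Write the integrand as exp(24n ln x − 15x) and set f(x) = 24n ln x − 15x. Then f'(x) = 24n/x − 15 = 0 at x* = 24n/15, and f''(x*) = −24n/x*^2 = −15^2/(24n). Laplace's method (interior maximum) gives
  I(n) ~ e^(f(x*)) · sqrt(2π / |f''(x*)|)
        = exp(24n ln(24n/15) − 24n) · sqrt(2π · 24n / 15^2)
        = (24n/15)^(24n) e^(−24n) · sqrt(2π·24n) / 15
        = (sqrt(2π·24n) / 15) · (24n/(15e))^(24n).
This matches Γ(24n+1)/15^(24n+1) with Stirling applied to Γ.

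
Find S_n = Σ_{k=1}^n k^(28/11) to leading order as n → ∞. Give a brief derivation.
S_n ~ (11/39) · n^(39/11)

Integral comparison: Σ_{k=1}^n k^(28/11) = ∫_0^n x^(28/11) dx + O(n^(28/11)). The integral is n^(1 + 28/11) / (1 + 28/11) = n^((28+11)/11) / ((28+11)/11) = (11/39) · n^(39/11).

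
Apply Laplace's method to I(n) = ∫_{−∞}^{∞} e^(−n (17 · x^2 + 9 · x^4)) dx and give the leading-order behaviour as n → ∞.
I(n) ~ sqrt(π/(17n))

φ(x) = 17 · x^2 + 9 · x^4 has its unique global minimum at x* = 0 (since φ'(x) = 34x + 36x^3 = 0 only at x = 0 for real x with both coefficients positive, and φ → ∞ as |x| → ∞). At x* = 0, φ(0) = 0 and φ''(0) = 34. Laplace's method then gives
  I(n) ~ sqrt(2π / (n · φ''(0))) · e^(−n φ(0)) = sqrt(2π / (34n)) = sqrt(π/(17n)).
The 9 · x^4 term contributes only at subleading order (an O(1/n) relative correction).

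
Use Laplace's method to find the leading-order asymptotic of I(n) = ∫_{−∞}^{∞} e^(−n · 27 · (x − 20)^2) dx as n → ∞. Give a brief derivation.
I(n) = sqrt(π/(27n))

Here φ(x) = 27 · (x − 20)^2 has its unique minimum at x* = 20 with φ(x*) = 0 and φ''(x*) = 54. Laplace's method gives
  I(n) ~ e^(−n φ(x*)) · sqrt(2π / (n · φ''(x*))) = sqrt(2π / (54n)) = sqrt(π/(27n)).
This is exact: substituting u = (x − 20)·sqrt(27n) gives I(n) = (1/sqrt(27n)) ∫_{−∞}^{∞} e^(−u^2) du = sqrt(π/(27n)).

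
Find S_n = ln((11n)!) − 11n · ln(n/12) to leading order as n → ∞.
S_n ~ 11n · (ln 132 − 1) + O(ln n)

Stirling: ln((11n)!) = 11n ln(11n) − 11n + O(ln n).
  S_n = 11n ln(11n) − 11n − 11n ln(n/12) + O(ln n)
      = 11n ln(11n) − 11n ln n + 11n ln 12 − 11n + O(ln n)
      = 11n ln 11 + 11n ln 12 − 11n + O(ln n)
      = 11n (ln 132 − 1) + O(ln n).
Numerically ln(132) − 1 ≈ 3.8828.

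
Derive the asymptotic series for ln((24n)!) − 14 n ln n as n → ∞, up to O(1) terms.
ln((24n)!) − 14 n ln n = 10 n ln n + 24(ln 24 − 1) n + (1/2) ln(2π·24n) + O(1/n)

Stirling: ln((24n)!) = 24n ln(24n) − 24n + (1/2) ln(2π·24n) + O(1/n).
Expand 24n ln(24n) = 24n (ln n + ln 24) = 24n ln n + 24n ln 24.
Subtract 14n ln n: leading term is (24 − 14) n ln n = 10 n ln n. The next term is 24n ln 24 − 24n = 24(ln 24 − 1) n. Then the (1/2) ln(2π·24n) correction.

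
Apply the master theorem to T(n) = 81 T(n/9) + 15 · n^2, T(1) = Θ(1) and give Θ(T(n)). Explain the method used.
T(n) = Θ(n^2 log n)

log_9 81 = 2, and f(n) = 15 · n^2 = Θ(n^(log_9 81)). This is Case 2 of the master theorem: T(n) = Θ(f(n) · log n) = Θ(n^2 log n).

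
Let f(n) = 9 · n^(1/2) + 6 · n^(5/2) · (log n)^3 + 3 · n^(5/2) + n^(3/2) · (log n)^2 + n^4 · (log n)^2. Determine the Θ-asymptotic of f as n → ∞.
f(n) ∈ Θ(n^4 · (log n)^2)

Compare the terms by growth order. For large n, n^a · (log n)^b dominates n^a' · (log n)^b' iff a > a', or (a = a' and b > b'). Ranking the 5 terms shows the dominant one is n^4 · (log n)^2. Hence f(n) ∈ Θ(n^4 · (log n)^2).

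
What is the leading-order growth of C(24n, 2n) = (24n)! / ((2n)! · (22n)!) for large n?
C(24n, 2n) ~ (8916100448256/285311670611)^(2n) · sqrt(6/(11π·2n))

Write N = 2n. Apply Stirling to each factorial:
  (12N)! ~ sqrt(2π·12N) · (12N/e)^(12N),
  N! ~ sqrt(2π N) · (N/e)^N,
  (11N)! ~ sqrt(2π·11N) · (11N/e)^(11N).
The exponential factors combine to (12N)^(12N) / (N^N · (11N)^(11N)) = 12^(12N)/11^(11N) = (12^12/11^11)^N = (8916100448256/285311670611)^N.
The square-root prefactors combine to sqrt(2π·12N) / (sqrt(2π N)·sqrt(2π·11N)) = sqrt(12 / (2π·11·N)) = sqrt(6/(11π·2n)).
Substituting N = 2n: C(24n, 2n) ~ (8916100448256/285311670611)^(2n) · sqrt(6/(11π·2n)).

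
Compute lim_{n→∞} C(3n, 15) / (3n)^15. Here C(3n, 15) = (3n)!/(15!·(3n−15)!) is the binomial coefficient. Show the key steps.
lim = 1/15! = 1/1307674368000

With N = 3n → ∞: C(N, 15) / N^15 = [N(N−1)…(N−14)] / (15! · N^15) = (1/15!) · 1 · (1 − 1/(3n)) · … · (1 − 14/(3n)). Each factor → 1 as N → ∞, so the limit is 1/15! = 1/1307674368000.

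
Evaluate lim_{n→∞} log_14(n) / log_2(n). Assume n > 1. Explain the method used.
lim = ln(2) / ln(14) = log_14(2)

Change of base: log_14(n) = ln n / ln 14 and log_2(n) = ln n / ln 2. The ratio is (ln n / ln 14) · (ln 2 / ln n) = ln 2 / ln 14, a constant independent of n. So the limit is ln 2 / ln 14 = log_14(2).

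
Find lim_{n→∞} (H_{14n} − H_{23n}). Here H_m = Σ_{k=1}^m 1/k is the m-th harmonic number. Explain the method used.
lim = ln(14/23)

Euler-Maclaurin gives H_m = ln m + γ + 1/(2m) + O(1/m^2). The γ and O(1/m) terms cancel in the difference:
  H_{14n} − H_{23n} = ln(14n) − ln(23n) + O(1/n) = ln(14/23) + O(1/n).
Hence the limit is ln(14/23).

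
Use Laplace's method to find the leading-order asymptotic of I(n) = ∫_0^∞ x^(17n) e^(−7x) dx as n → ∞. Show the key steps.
I(n) ~ (sqrt(2π·17n) / 7) · (17n/(7e))^(17n)

Write the integrand as exp(17n ln x − 7x) and set f(x) = 17n ln x − 7x. Then f'(x) = 17n/x − 7 = 0 at x* = 17n/7, and f''(x*) = −17n/x*^2 = −7^2/(17n). Laplace's method (interior maximum) gives
  I(n) ~ e^(f(x*)) · sqrt(2π / |f''(x*)|)
        = exp(17n ln(17n/7) − 17n) · sqrt(2π · 17n / 7^2)
        = (17n/7)^(17n) e^(−17n) · sqrt(2π·17n) / 7
        = (sqrt(2π·17n) / 7) · (17n/(7e))^(17n).
This matches Γ(17n+1)/7^(17n+1) with Stirling applied to Γ.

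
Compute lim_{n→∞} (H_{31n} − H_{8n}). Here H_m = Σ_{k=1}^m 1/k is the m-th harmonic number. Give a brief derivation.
lim = ln(31/8)

Euler-Maclaurin gives H_m = ln m + γ + 1/(2m) + O(1/m^2). The γ and O(1/m) terms cancel in the difference:
  H_{31n} − H_{8n} = ln(31n) − ln(8n) + O(1/n) = ln(31/8) + O(1/n).
Hence the limit is ln(31/8).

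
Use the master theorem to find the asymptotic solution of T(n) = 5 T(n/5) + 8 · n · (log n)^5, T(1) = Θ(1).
T(n) = Θ(n · (log n)^6)

Here log_5 5 = 1 and f(n) = 8 · n · (log n)^5 = Θ(n^(log_5 5) · (log n)^5). This is the extended Case 2 of the master theorem (f matches the critical exponent up to log factors), giving T(n) = Θ(n^(log_5 5) · (log n)^(5+1)) = Θ(n · (log n)^6).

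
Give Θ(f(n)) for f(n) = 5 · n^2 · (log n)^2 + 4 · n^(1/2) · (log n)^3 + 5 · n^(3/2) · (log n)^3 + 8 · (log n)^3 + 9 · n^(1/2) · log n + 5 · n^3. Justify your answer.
f(n) ∈ Θ(n^3)

Compare the terms by growth order. For large n, n^a · (log n)^b dominates n^a' · (log n)^b' iff a > a', or (a = a' and b > b'). Ranking the 6 terms shows the dominant one is 5 · n^3. Hence f(n) ∈ Θ(n^3).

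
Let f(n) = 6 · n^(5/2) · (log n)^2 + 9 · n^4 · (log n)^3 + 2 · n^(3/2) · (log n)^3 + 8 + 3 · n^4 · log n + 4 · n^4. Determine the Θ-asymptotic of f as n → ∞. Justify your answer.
f(n) ∈ Θ(n^4 · (log n)^3)

Compare the terms by growth order. For large n, n^a · (log n)^b dominates n^a' · (log n)^b' iff a > a', or (a = a' and b > b'). Ranking the 6 terms shows the dominant one is 9 · n^4 · (log n)^3. Hence f(n) ∈ Θ(n^4 · (log n)^3).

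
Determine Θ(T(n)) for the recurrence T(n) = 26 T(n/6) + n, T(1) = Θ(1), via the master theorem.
T(n) = Θ(n^(log_6 26))

Master theorem: compare f(n) = n to n^(log_6 26) where log_6 26 ≈ 1.818. Since 1 < log_6 26, we have f(n) = O(n^(log_6 26 − ε)) for some ε > 0 — Case 1. Hence T(n) = Θ(n^(log_6 26)).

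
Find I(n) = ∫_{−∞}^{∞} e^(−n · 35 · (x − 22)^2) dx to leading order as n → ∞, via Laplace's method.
I(n) = sqrt(π/(35n))

Here φ(x) = 35 · (x − 22)^2 has its unique minimum at x* = 22 with φ(x*) = 0 and φ''(x*) = 70. Laplace's method gives
  I(n) ~ e^(−n φ(x*)) · sqrt(2π / (n · φ''(x*))) = sqrt(2π / (70n)) = sqrt(π/(35n)).
This is exact: substituting u = (x − 22)·sqrt(35n) gives I(n) = (1/sqrt(35n)) ∫_{−∞}^{∞} e^(−u^2) du = sqrt(π/(35n)).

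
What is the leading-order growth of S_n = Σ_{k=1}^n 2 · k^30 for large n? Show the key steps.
S_n ~ 2 · n^31 / 31

By integral comparison (Euler-Maclaurin), Σ_{k=1}^n 2 · k^30 = 2 · ∫_0^n x^30 dx + O(n^30) = 2 · n^31/31 + O(n^30). (Equivalently, Faulhaber's formula gives the same leading term.)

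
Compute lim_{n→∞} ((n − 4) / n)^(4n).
lim = e^(−16)

Rewrite as (1 − 4/n)^(4n). By the standard limit (1 + x/n)^n → e^x, we have (1 − 4/n)^n → e^(−4), and raising to the 4th power gives e^(−16).
More precisely, ln[(1 − 4/n)^(4n)] = 4n · ln(1 − 4/n) = 4n · (-4/n + O(1/n^2)) = -16 + O(1/n) → -16.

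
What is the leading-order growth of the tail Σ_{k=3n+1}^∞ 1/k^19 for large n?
Σ_{k>3n} 1/k^19 ~ 1/(18 · (3n)^18)

Compare to the integral: ∫_{3n}^∞ x^(−19) dx = [−x^(−18)/18]_{3n}^∞ = 1/((19−1)·(3n)^18). Euler-Maclaurin then gives
  Σ_{k>3n} 1/k^19 = ∫_{3n}^∞ dx/x^19 − 1/(2·(3n)^19) + O(1/(3n)^20).
(Equivalently this is ζ(19) − Σ_{k≤3n} 1/k^19.)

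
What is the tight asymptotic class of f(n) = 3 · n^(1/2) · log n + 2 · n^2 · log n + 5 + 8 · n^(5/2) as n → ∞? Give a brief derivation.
f(n) ∈ Θ(n^(5/2))

Compare the terms by growth order. For large n, n^a · (log n)^b dominates n^a' · (log n)^b' iff a > a', or (a = a' and b > b'). Ranking the 4 terms shows the dominant one is 8 · n^(5/2). Hence f(n) ∈ Θ(n^(5/2)).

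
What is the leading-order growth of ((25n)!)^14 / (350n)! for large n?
((25n)!)^14/(350n)! ~ ((2π·25n)^(13/2) / sqrt(14)) · 14^(−14·25n)  →  0

Write N = 25n. Stirling: N! ~ sqrt(2π N)(N/e)^N and (14N)! ~ sqrt(2π·14N)·(14N/e)^(14N).
  (N!)^14/(14N)! ~ (2π N)^(14/2) (N/e)^(14N) / [sqrt(2π·14N) (14N/e)^(14N)]
     = (2π N)^(14/2) / sqrt(2π·14N) · (N/(14N))^(14N)
     = (2π N)^((14−1)/2) / sqrt(14) · 14^(−14N).
Since 14^14 > 1, the factor 14^(−14N) decays exponentially, so the ratio → 0. Substituting N = 25n gives the stated form.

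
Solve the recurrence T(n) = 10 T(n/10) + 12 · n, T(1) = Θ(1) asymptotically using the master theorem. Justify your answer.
T(n) = Θ(n log n)

log_10 10 = 1, and f(n) = 12 · n = Θ(n^(log_10 10)). This is Case 2 of the master theorem: T(n) = Θ(f(n) · log n) = Θ(n log n).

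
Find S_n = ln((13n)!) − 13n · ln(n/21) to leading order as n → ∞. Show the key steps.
S_n ~ 13n · (ln 273 − 1) + O(ln n)

Stirling: ln((13n)!) = 13n ln(13n) − 13n + O(ln n).
  S_n = 13n ln(13n) − 13n − 13n ln(n/21) + O(ln n)
      = 13n ln(13n) − 13n ln n + 13n ln 21 − 13n + O(ln n)
      = 13n ln 13 + 13n ln 21 − 13n + O(ln n)
      = 13n (ln 273 − 1) + O(ln n).
Numerically ln(273) − 1 ≈ 4.6095.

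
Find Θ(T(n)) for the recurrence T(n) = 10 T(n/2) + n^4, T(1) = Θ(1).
T(n) = Θ(n^4)

log_2 10 ≈ 3.322. f(n) = n^4 dominates n^(log_2 10) since 4 > 3.322, and the regularity condition a·f(n/b) = 10·(n/2)^4 = (10/16)·n^4 ≤ c·f(n) holds with c = 10/16 ≈ 0.625 < 1. So this is Case 3: T(n) = Θ(f(n)) = Θ(n^4).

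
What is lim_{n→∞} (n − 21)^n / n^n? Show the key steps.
lim = e^(−21)

Rewrite as (1 − 21/n)^(n). By the standard limit (1 + x/n)^n → e^x, we have (1 − 21/n)^n → e^(−21), and raising to the 1st power gives e^(−21).
More precisely, ln[(1 − 21/n)^(n)] = n · ln(1 − 21/n) = n · (-21/n + O(1/n^2)) = -21 + O(1/n) → -21.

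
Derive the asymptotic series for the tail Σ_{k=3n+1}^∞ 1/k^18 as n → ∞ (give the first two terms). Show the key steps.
Σ_{k>3n} 1/k^18 = 1/(17 · (3n)^17) − 1/(2 · (3n)^18) + O(1/(3n)^19)

Compare to the integral: ∫_{3n}^∞ x^(−18) dx = [−x^(−17)/17]_{3n}^∞ = 1/((18−1)·(3n)^17). The Euler-Maclaurin correction adds −f(3n)/2 = −1/(2·(3n)^18). Euler-Maclaurin then gives
  Σ_{k>3n} 1/k^18 = ∫_{3n}^∞ dx/x^18 − 1/(2·(3n)^18) + O(1/(3n)^19).
(Equivalently this is ζ(18) − Σ_{k≤3n} 1/k^18.)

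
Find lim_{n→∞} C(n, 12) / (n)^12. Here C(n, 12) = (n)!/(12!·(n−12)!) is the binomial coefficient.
lim = 1/12! = 1/479001600

With N = n → ∞: C(N, 12) / N^12 = [N(N−1)…(N−11)] / (12! · N^12) = (1/12!) · 1 · (1 − 1/n) · … · (1 − 11/n). Each factor → 1 as N → ∞, so the limit is 1/12! = 1/479001600.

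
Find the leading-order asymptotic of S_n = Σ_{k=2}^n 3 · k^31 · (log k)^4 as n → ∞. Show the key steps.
S_n ~ 3 · n^32 · (log n)^4 / 32

By integral comparison, S_n = ∫_1^n 3 · x^31 · (log x)^4 dx + O(n^31 · (log n)^4). For the integral, the leading term of ∫_1^n x^31 (log x)^4 dx is n^32/32 · (log n)^4 (by repeated integration by parts; each step lowers the log-exponent and produces a relatively O(1/log n) correction). Hence S_n ~ 3 · n^32 · (log n)^4 / 32.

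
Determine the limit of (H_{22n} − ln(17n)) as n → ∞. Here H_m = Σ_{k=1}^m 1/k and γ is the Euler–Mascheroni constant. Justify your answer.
lim = ln(22/17) + γ

By Euler-Maclaurin, H_m = ln m + γ + O(1/m). So
  H_{22n} − ln(17n) = ln(22n) + γ − ln(17n) + O(1/n)
                       = ln(22/17) + γ + O(1/n).
Hence the limit is ln(22/17) + γ.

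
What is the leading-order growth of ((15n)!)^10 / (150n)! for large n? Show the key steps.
((15n)!)^10/(150n)! ~ ((2π·15n)^(9/2) / sqrt(10)) · 10^(−10·15n)  →  0

Write N = 15n. Stirling: N! ~ sqrt(2π N)(N/e)^N and (10N)! ~ sqrt(2π·10N)·(10N/e)^(10N).
  (N!)^10/(10N)! ~ (2π N)^(10/2) (N/e)^(10N) / [sqrt(2π·10N) (10N/e)^(10N)]
     = (2π N)^(10/2) / sqrt(2π·10N) · (N/(10N))^(10N)
     = (2π N)^((10−1)/2) / sqrt(10) · 10^(−10N).
Since 10^10 > 1, the factor 10^(−10N) decays exponentially, so the ratio → 0. Substituting N = 15n gives the stated form.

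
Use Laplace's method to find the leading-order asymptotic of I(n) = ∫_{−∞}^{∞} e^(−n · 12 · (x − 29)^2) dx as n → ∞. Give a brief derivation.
I(n) = sqrt(π/(12n))

Here φ(x) = 12 · (x − 29)^2 has its unique minimum at x* = 29 with φ(x*) = 0 and φ''(x*) = 24. Laplace's method gives
  I(n) ~ e^(−n φ(x*)) · sqrt(2π / (n · φ''(x*))) = sqrt(2π / (24n)) = sqrt(π/(12n)).
This is exact: substituting u = (x − 29)·sqrt(12n) gives I(n) = (1/sqrt(12n)) ∫_{−∞}^{∞} e^(−u^2) du = sqrt(π/(12n)).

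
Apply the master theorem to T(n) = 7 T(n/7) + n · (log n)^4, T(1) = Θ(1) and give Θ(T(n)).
T(n) = Θ(n · (log n)^5)

Here log_7 7 = 1 and f(n) = n · (log n)^4 = Θ(n^(log_7 7) · (log n)^4). This is the extended Case 2 of the master theorem (f matches the critical exponent up to log factors), giving T(n) = Θ(n^(log_7 7) · (log n)^(4+1)) = Θ(n · (log n)^5).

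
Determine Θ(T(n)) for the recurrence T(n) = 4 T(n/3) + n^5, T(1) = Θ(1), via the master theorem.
T(n) = Θ(n^5)

log_3 4 ≈ 1.262. f(n) = n^5 dominates n^(log_3 4) since 5 > 1.262, and the regularity condition a·f(n/b) = 4·(n/3)^5 = (4/243)·n^5 ≤ c·f(n) holds with c = 4/243 ≈ 0.0165 < 1. So this is Case 3: T(n) = Θ(f(n)) = Θ(n^5).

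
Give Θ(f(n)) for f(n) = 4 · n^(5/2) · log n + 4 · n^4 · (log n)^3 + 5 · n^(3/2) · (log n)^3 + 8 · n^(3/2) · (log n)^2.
f(n) ∈ Θ(n^4 · (log n)^3)

Compare the terms by growth order. For large n, n^a · (log n)^b dominates n^a' · (log n)^b' iff a > a', or (a = a' and b > b'). Ranking the 4 terms shows the dominant one is 4 · n^4 · (log n)^3. Hence f(n) ∈ Θ(n^4 · (log n)^3).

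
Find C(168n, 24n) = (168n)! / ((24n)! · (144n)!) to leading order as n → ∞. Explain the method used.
C(168n, 24n) ~ (823543/46656)^(24n) · sqrt(7/(12π·24n))

Write N = 24n. Apply Stirling to each factorial:
  (7N)! ~ sqrt(2π·7N) · (7N/e)^(7N),
  N! ~ sqrt(2π N) · (N/e)^N,
  (6N)! ~ sqrt(2π·6N) · (6N/e)^(6N).
The exponential factors combine to (7N)^(7N) / (N^N · (6N)^(6N)) = 7^(7N)/6^(6N) = (7^7/6^6)^N = (823543/46656)^N.
The square-root prefactors combine to sqrt(2π·7N) / (sqrt(2π N)·sqrt(2π·6N)) = sqrt(7 / (2π·6·N)) = sqrt(7/(12π·24n)).
Substituting N = 24n: C(168n, 24n) ~ (823543/46656)^(24n) · sqrt(7/(12π·24n)).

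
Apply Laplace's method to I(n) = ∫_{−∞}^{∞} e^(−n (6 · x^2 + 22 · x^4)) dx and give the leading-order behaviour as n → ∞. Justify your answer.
I(n) ~ sqrt(π/(6n))

φ(x) = 6 · x^2 + 22 · x^4 has its unique global minimum at x* = 0 (since φ'(x) = 12x + 88x^3 = 0 only at x = 0 for real x with both coefficients positive, and φ → ∞ as |x| → ∞). At x* = 0, φ(0) = 0 and φ''(0) = 12. Laplace's method then gives
  I(n) ~ sqrt(2π / (n · φ''(0))) · e^(−n φ(0)) = sqrt(2π / (12n)) = sqrt(π/(6n)).
The 22 · x^4 term contributes only at subleading order (an O(1/n) relative correction).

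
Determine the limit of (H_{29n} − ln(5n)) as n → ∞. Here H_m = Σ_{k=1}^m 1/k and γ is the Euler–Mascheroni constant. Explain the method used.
lim = ln(29/5) + γ

By Euler-Maclaurin, H_m = ln m + γ + O(1/m). So
  H_{29n} − ln(5n) = ln(29n) + γ − ln(5n) + O(1/n)
                       = ln(29/5) + γ + O(1/n).
Hence the limit is ln(29/5) + γ.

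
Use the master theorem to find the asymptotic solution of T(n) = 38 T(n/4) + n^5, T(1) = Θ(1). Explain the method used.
T(n) = Θ(n^5)

log_4 38 ≈ 2.624. f(n) = n^5 dominates n^(log_4 38) since 5 > 2.624, and the regularity condition a·f(n/b) = 38·(n/4)^5 = (38/1024)·n^5 ≤ c·f(n) holds with c = 38/1024 ≈ 0.0371 < 1. So this is Case 3: T(n) = Θ(f(n)) = Θ(n^5).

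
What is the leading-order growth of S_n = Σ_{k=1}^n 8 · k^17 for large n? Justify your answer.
S_n ~ 4 · n^18 / 9

By integral comparison (Euler-Maclaurin), Σ_{k=1}^n 8 · k^17 = 8 · ∫_0^n x^17 dx + O(n^17) = 8 · n^18/18 = 4 · n^18 / 9 + O(n^17). (Equivalently, Faulhaber's formula gives the same leading term.)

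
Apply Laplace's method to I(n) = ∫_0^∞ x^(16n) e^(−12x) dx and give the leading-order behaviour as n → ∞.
I(n) ~ (sqrt(2π·16n) / 12) · (16n/(12e))^(16n)

Write the integrand as exp(16n ln x − 12x) and set f(x) = 16n ln x − 12x. Then f'(x) = 16n/x − 12 = 0 at x* = 16n/12, and f''(x*) = −16n/x*^2 = −12^2/(16n). Laplace's method (interior maximum) gives
  I(n) ~ e^(f(x*)) · sqrt(2π / |f''(x*)|)
        = exp(16n ln(16n/12) − 16n) · sqrt(2π · 16n / 12^2)
        = (16n/12)^(16n) e^(−16n) · sqrt(2π·16n) / 12
        = (sqrt(2π·16n) / 12) · (16n/(12e))^(16n).
This matches Γ(16n+1)/12^(16n+1) with Stirling applied to Γ.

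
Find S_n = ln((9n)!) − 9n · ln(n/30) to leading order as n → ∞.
S_n ~ 9n · (ln 270 − 1) + O(ln n)

Stirling: ln((9n)!) = 9n ln(9n) − 9n + O(ln n).
  S_n = 9n ln(9n) − 9n − 9n ln(n/30) + O(ln n)
      = 9n ln(9n) − 9n ln n + 9n ln 30 − 9n + O(ln n)
      = 9n ln 9 + 9n ln 30 − 9n + O(ln n)
      = 9n (ln 270 − 1) + O(ln n).
Numerically ln(270) − 1 ≈ 4.5984.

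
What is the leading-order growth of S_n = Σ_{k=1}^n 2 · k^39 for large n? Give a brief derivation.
S_n ~ n^40 / 20

By integral comparison (Euler-Maclaurin), Σ_{k=1}^n 2 · k^39 = 2 · ∫_0^n x^39 dx + O(n^39) = 2 · n^40/40 = n^40 / 20 + O(n^39). (Equivalently, Faulhaber's formula gives the same leading term.)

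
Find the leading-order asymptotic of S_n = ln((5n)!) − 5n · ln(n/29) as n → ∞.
S_n ~ 5n · (ln 145 − 1) + O(ln n)

Stirling: ln((5n)!) = 5n ln(5n) − 5n + O(ln n).
  S_n = 5n ln(5n) − 5n − 5n ln(n/29) + O(ln n)
      = 5n ln(5n) − 5n ln n + 5n ln 29 − 5n + O(ln n)
      = 5n ln 5 + 5n ln 29 − 5n + O(ln n)
      = 5n (ln 145 − 1) + O(ln n).
Numerically ln(145) − 1 ≈ 3.9767.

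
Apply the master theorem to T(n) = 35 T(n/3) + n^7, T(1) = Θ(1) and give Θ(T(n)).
T(n) = Θ(n^7)

log_3 35 ≈ 3.236. f(n) = n^7 dominates n^(log_3 35) since 7 > 3.236, and the regularity condition a·f(n/b) = 35·(n/3)^7 = (35/2187)·n^7 ≤ c·f(n) holds with c = 35/2187 ≈ 0.016 < 1. So this is Case 3: T(n) = Θ(f(n)) = Θ(n^7).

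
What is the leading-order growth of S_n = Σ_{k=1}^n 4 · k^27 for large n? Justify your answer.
S_n ~ n^28 / 7

By integral comparison (Euler-Maclaurin), Σ_{k=1}^n 4 · k^27 = 4 · ∫_0^n x^27 dx + O(n^27) = 4 · n^28/28 = n^28 / 7 + O(n^27). (Equivalently, Faulhaber's formula gives the same leading term.)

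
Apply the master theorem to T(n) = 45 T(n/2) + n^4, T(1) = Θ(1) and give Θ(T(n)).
T(n) = Θ(n^(log_2 45))

Master theorem: compare f(n) = n^4 to n^(log_2 45) where log_2 45 ≈ 5.492. Since 4 < log_2 45, we have f(n) = O(n^(log_2 45 − ε)) for some ε > 0 — Case 1. Hence T(n) = Θ(n^(log_2 45)).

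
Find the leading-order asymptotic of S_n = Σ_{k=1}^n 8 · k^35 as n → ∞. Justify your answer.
S_n ~ 2 · n^36 / 9

By integral comparison (Euler-Maclaurin), Σ_{k=1}^n 8 · k^35 = 8 · ∫_0^n x^35 dx + O(n^35) = 8 · n^36/36 = 2 · n^36 / 9 + O(n^35). (Equivalently, Faulhaber's formula gives the same leading term.)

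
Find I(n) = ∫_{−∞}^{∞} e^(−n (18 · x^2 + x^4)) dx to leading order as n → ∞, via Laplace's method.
I(n) ~ sqrt(π/(18n))

φ(x) = 18 · x^2 + x^4 has its unique global minimum at x* = 0 (since φ'(x) = 36x + 4x^3 = 0 only at x = 0 for real x with both coefficients positive, and φ → ∞ as |x| → ∞). At x* = 0, φ(0) = 0 and φ''(0) = 36. Laplace's method then gives
  I(n) ~ sqrt(2π / (n · φ''(0))) · e^(−n φ(0)) = sqrt(2π / (36n)) = sqrt(π/(18n)).
The x^4 term contributes only at subleading order (an O(1/n) relative correction).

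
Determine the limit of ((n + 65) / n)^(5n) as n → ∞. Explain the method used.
lim = e^325

Rewrite as (1 + 65/n)^(5n). By the standard limit (1 + x/n)^n → e^x, we have (1 + 65/n)^n → e^65, and raising to the 5th power gives e^325.
More precisely, ln[(1 + 65/n)^(5n)] = 5n · ln(1 + 65/n) = 5n · (65/n + O(1/n^2)) = 325 + O(1/n) → 325.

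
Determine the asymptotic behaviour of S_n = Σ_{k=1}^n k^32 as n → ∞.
S_n ~ n^33 / 33

By integral comparison (Euler-Maclaurin), Σ_{k=1}^n k^32 = ∫_0^n x^32 dx + O(n^32) = n^33/33 + O(n^32). (Equivalently, Faulhaber's formula gives the same leading term.)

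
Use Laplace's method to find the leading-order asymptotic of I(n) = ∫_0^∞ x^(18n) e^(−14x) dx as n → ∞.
I(n) ~ (sqrt(2π·18n) / 14) · (18n/(14e))^(18n)

Write the integrand as exp(18n ln x − 14x) and set f(x) = 18n ln x − 14x. Then f'(x) = 18n/x − 14 = 0 at x* = 18n/14, and f''(x*) = −18n/x*^2 = −14^2/(18n). Laplace's method (interior maximum) gives
  I(n) ~ e^(f(x*)) · sqrt(2π / |f''(x*)|)
        = exp(18n ln(18n/14) − 18n) · sqrt(2π · 18n / 14^2)
        = (18n/14)^(18n) e^(−18n) · sqrt(2π·18n) / 14
        = (sqrt(2π·18n) / 14) · (18n/(14e))^(18n).
This matches Γ(18n+1)/14^(18n+1) with Stirling applied to Γ.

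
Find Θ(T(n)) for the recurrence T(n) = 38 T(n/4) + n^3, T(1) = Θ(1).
T(n) = Θ(n^3)

log_4 38 ≈ 2.624. f(n) = n^3 dominates n^(log_4 38) since 3 > 2.624, and the regularity condition a·f(n/b) = 38·(n/4)^3 = (38/64)·n^3 ≤ c·f(n) holds with c = 38/64 ≈ 0.594 < 1. So this is Case 3: T(n) = Θ(f(n)) = Θ(n^3).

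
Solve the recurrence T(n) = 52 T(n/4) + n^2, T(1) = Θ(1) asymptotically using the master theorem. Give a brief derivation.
T(n) = Θ(n^(log_4 52))

Master theorem: compare f(n) = n^2 to n^(log_4 52) where log_4 52 ≈ 2.850. Since 2 < log_4 52, we have f(n) = O(n^(log_4 52 − ε)) for some ε > 0 — Case 1. Hence T(n) = Θ(n^(log_4 52)).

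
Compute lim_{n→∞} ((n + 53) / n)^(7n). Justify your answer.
lim = e^371

Rewrite as (1 + 53/n)^(7n). By the standard limit (1 + x/n)^n → e^x, we have (1 + 53/n)^n → e^53, and raising to the 7th power gives e^371.
More precisely, ln[(1 + 53/n)^(7n)] = 7n · ln(1 + 53/n) = 7n · (53/n + O(1/n^2)) = 371 + O(1/n) → 371.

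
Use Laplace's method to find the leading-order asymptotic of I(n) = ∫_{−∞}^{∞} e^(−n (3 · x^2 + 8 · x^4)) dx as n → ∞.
I(n) ~ sqrt(π/(3n))

φ(x) = 3 · x^2 + 8 · x^4 has its unique global minimum at x* = 0 (since φ'(x) = 6x + 32x^3 = 0 only at x = 0 for real x with both coefficients positive, and φ → ∞ as |x| → ∞). At x* = 0, φ(0) = 0 and φ''(0) = 6. Laplace's method then gives
  I(n) ~ sqrt(2π / (n · φ''(0))) · e^(−n φ(0)) = sqrt(2π / (6n)) = sqrt(π/(3n)).
The 8 · x^4 term contributes only at subleading order (an O(1/n) relative correction).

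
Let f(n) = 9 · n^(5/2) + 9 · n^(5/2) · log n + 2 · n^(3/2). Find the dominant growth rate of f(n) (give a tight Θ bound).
f(n) ∈ Θ(n^(5/2) · log n)

Compare the terms by growth order. For large n, n^a · (log n)^b dominates n^a' · (log n)^b' iff a > a', or (a = a' and b > b'). Ranking the 3 terms shows the dominant one is 9 · n^(5/2) · log n. Hence f(n) ∈ Θ(n^(5/2) · log n).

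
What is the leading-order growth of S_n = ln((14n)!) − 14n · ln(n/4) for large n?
S_n ~ 14n · (ln 56 − 1) + O(ln n)

Stirling: ln((14n)!) = 14n ln(14n) − 14n + O(ln n).
  S_n = 14n ln(14n) − 14n − 14n ln(n/4) + O(ln n)
      = 14n ln(14n) − 14n ln n + 14n ln 4 − 14n + O(ln n)
      = 14n ln 14 + 14n ln 4 − 14n + O(ln n)
      = 14n (ln 56 − 1) + O(ln n).
Numerically ln(56) − 1 ≈ 3.0254.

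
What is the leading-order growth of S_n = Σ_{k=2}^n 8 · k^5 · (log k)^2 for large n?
S_n ~ 4 · n^6 · (log n)^2 / 3

By integral comparison, S_n = ∫_1^n 8 · x^5 · (log x)^2 dx + O(n^5 · (log n)^2). For the integral, the leading term of ∫_1^n x^5 (log x)^2 dx is n^6/6 · (log n)^2 (by repeated integration by parts; each step lowers the log-exponent and produces a relatively O(1/log n) correction). Hence S_n ~ 4 · n^6 · (log n)^2 / 3.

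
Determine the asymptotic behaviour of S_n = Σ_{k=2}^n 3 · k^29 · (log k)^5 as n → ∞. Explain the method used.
S_n ~ n^30 · (log n)^5 / 10

By integral comparison, S_n = ∫_1^n 3 · x^29 · (log x)^5 dx + O(n^29 · (log n)^5). For the integral, the leading term of ∫_1^n x^29 (log x)^5 dx is n^30/30 · (log n)^5 (by repeated integration by parts; each step lowers the log-exponent and produces a relatively O(1/log n) correction). Hence S_n ~ n^30 · (log n)^5 / 10.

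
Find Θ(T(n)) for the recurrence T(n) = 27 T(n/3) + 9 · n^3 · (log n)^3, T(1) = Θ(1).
T(n) = Θ(n^3 · (log n)^4)

Here log_3 27 = 3 and f(n) = 9 · n^3 · (log n)^3 = Θ(n^(log_3 27) · (log n)^3). This is the extended Case 2 of the master theorem (f matches the critical exponent up to log factors), giving T(n) = Θ(n^(log_3 27) · (log n)^(3+1)) = Θ(n^3 · (log n)^4).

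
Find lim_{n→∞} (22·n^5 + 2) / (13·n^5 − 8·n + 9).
lim = 22/13

For large n the leading n^5 terms dominate both numerator and denominator. Dividing top and bottom by n^5, every other term tends to 0, leaving 22/13.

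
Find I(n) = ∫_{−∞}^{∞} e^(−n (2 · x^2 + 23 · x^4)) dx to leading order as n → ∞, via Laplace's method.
I(n) ~ sqrt(π/(2n))

φ(x) = 2 · x^2 + 23 · x^4 has its unique global minimum at x* = 0 (since φ'(x) = 4x + 92x^3 = 0 only at x = 0 for real x with both coefficients positive, and φ → ∞ as |x| → ∞). At x* = 0, φ(0) = 0 and φ''(0) = 4. Laplace's method then gives
  I(n) ~ sqrt(2π / (n · φ''(0))) · e^(−n φ(0)) = sqrt(2π / (4n)) = sqrt(π/(2n)).
The 23 · x^4 term contributes only at subleading order (an O(1/n) relative correction).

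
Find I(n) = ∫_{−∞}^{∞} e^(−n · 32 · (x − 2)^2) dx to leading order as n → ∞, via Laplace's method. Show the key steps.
I(n) = sqrt(π/(32n))

Here φ(x) = 32 · (x − 2)^2 has its unique minimum at x* = 2 with φ(x*) = 0 and φ''(x*) = 64. Laplace's method gives
  I(n) ~ e^(−n φ(x*)) · sqrt(2π / (n · φ''(x*))) = sqrt(2π / (64n)) = sqrt(π/(32n)).
This is exact: substituting u = (x − 2)·sqrt(32n) gives I(n) = (1/sqrt(32n)) ∫_{−∞}^{∞} e^(−u^2) du = sqrt(π/(32n)).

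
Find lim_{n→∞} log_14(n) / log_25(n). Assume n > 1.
lim = ln(25) / ln(14) = log_14(25)

Change of base: log_14(n) = ln n / ln 14 and log_25(n) = ln n / ln 25. The ratio is (ln n / ln 14) · (ln 25 / ln n) = ln 25 / ln 14, a constant independent of n. So the limit is ln 25 / ln 14 = log_14(25).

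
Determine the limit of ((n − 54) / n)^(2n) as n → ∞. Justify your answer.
lim = e^(−108)

Rewrite as (1 − 54/n)^(2n). By the standard limit (1 + x/n)^n → e^x, we have (1 − 54/n)^n → e^(−54), and raising to the 2nd power gives e^(−108).
More precisely, ln[(1 − 54/n)^(2n)] = 2n · ln(1 − 54/n) = 2n · (-54/n + O(1/n^2)) = -108 + O(1/n) → -108.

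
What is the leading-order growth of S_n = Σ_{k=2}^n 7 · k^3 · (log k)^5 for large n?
S_n ~ 7 · n^4 · (log n)^5 / 4

By integral comparison, S_n = ∫_1^n 7 · x^3 · (log x)^5 dx + O(n^3 · (log n)^5). For the integral, the leading term of ∫_1^n x^3 (log x)^5 dx is n^4/4 · (log n)^5 (by repeated integration by parts; each step lowers the log-exponent and produces a relatively O(1/log n) correction). Hence S_n ~ 7 · n^4 · (log n)^5 / 4.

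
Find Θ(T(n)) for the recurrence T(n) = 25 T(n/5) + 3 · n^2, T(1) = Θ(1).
T(n) = Θ(n^2 log n)

log_5 25 = 2, and f(n) = 3 · n^2 = Θ(n^(log_5 25)). This is Case 2 of the master theorem: T(n) = Θ(f(n) · log n) = Θ(n^2 log n).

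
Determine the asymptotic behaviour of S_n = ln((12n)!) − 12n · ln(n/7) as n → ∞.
S_n ~ 12n · (ln 84 − 1) + O(ln n)

Stirling: ln((12n)!) = 12n ln(12n) − 12n + O(ln n).
  S_n = 12n ln(12n) − 12n − 12n ln(n/7) + O(ln n)
      = 12n ln(12n) − 12n ln n + 12n ln 7 − 12n + O(ln n)
      = 12n ln 12 + 12n ln 7 − 12n + O(ln n)
      = 12n (ln 84 − 1) + O(ln n).
Numerically ln(84) − 1 ≈ 3.4308.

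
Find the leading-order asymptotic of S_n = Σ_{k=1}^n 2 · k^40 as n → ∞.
S_n ~ 2 · n^41 / 41

By integral comparison (Euler-Maclaurin), Σ_{k=1}^n 2 · k^40 = 2 · ∫_0^n x^40 dx + O(n^40) = 2 · n^41/41 + O(n^40). (Equivalently, Faulhaber's formula gives the same leading term.)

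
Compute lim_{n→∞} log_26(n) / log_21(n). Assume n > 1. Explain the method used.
lim = ln(21) / ln(26) = log_26(21)

Change of base: log_26(n) = ln n / ln 26 and log_21(n) = ln n / ln 21. The ratio is (ln n / ln 26) · (ln 21 / ln n) = ln 21 / ln 26, a constant independent of n. So the limit is ln 21 / ln 26 = log_26(21).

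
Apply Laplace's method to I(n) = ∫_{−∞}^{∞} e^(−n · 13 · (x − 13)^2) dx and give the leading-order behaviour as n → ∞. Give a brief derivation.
I(n) = sqrt(π/(13n))

Here φ(x) = 13 · (x − 13)^2 has its unique minimum at x* = 13 with φ(x*) = 0 and φ''(x*) = 26. Laplace's method gives
  I(n) ~ e^(−n φ(x*)) · sqrt(2π / (n · φ''(x*))) = sqrt(2π / (26n)) = sqrt(π/(13n)).
This is exact: substituting u = (x − 13)·sqrt(13n) gives I(n) = (1/sqrt(13n)) ∫_{−∞}^{∞} e^(−u^2) du = sqrt(π/(13n)).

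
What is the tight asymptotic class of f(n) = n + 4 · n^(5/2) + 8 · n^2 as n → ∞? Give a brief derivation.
f(n) ∈ Θ(n^(5/2))

Compare the terms by growth order. For large n, n^a · (log n)^b dominates n^a' · (log n)^b' iff a > a', or (a = a' and b > b'). Ranking the 3 terms shows the dominant one is 4 · n^(5/2). Hence f(n) ∈ Θ(n^(5/2)).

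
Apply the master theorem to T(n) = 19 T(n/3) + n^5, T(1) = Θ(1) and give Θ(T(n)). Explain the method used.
T(n) = Θ(n^5)

log_3 19 ≈ 2.680. f(n) = n^5 dominates n^(log_3 19) since 5 > 2.680, and the regularity condition a·f(n/b) = 19·(n/3)^5 = (19/243)·n^5 ≤ c·f(n) holds with c = 19/243 ≈ 0.0782 < 1. So this is Case 3: T(n) = Θ(f(n)) = Θ(n^5).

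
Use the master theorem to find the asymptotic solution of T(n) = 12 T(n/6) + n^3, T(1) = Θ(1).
T(n) = Θ(n^3)

log_6 12 ≈ 1.387. f(n) = n^3 dominates n^(log_6 12) since 3 > 1.387, and the regularity condition a·f(n/b) = 12·(n/6)^3 = (12/216)·n^3 ≤ c·f(n) holds with c = 12/216 ≈ 0.0556 < 1. So this is Case 3: T(n) = Θ(f(n)) = Θ(n^3).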